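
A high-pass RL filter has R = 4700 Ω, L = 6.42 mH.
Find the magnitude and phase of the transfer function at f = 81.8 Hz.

Step 1 — Angular frequency: ω = 2π·81.8 = 514 rad/s.
Step 2 — Transfer function: H(jω) = jωL/(R + jωL).
Step 3 — Numerator jωL = j·3.3; denominator R + jωL = 4700 + j3.3.
Step 4 — H = 4.929e-07 + j0.0007021.
Step 5 — Magnitude: |H| = 0.0007021 (-63.1 dB); phase: φ = 90.0°.

|H| = 0.0007021 (-63.1 dB), φ = 90.0°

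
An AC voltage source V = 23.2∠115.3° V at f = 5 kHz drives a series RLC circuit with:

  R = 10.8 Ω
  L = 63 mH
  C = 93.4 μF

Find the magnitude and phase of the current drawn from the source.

Step 1 — Angular frequency: ω = 2π·f = 2π·5000 = 3.142e+04 rad/s.
Step 2 — Component impedances:
  R: Z = R = 10.8 Ω
  L: Z = jωL = j·3.142e+04·0.063 = 0 + j1979 Ω
  C: Z = 1/(jωC) = -j/(ω·C) = 0 - j0.3408 Ω
Step 3 — Series combination: Z_total = R + L + C = 10.8 + j1979 Ω = 1979∠89.7° Ω.
Step 4 — Source phasor: V = 23.2∠115.3° V = -9.915 + j20.97 V.
Step 5 — Ohm's law: I = V / Z_total = (-9.915 + j20.97) / (10.8 + j1979) = 0.01057 + j0.005068 A.
Step 6 — Convert to polar: |I| = 0.01172 A, ∠I = 25.6°.

I = 0.01172∠25.6° A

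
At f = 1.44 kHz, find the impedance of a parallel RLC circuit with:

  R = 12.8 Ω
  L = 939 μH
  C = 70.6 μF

Step 1 — Angular frequency: ω = 2π·f = 2π·1440 = 9048 rad/s.
Step 2 — Component impedances:
  R: Z = R = 12.8 Ω
  L: Z = jωL = j·9048·0.000939 = 0 + j8.496 Ω
  C: Z = 1/(jωC) = -j/(ω·C) = 0 - j1.565 Ω
Step 3 — Parallel combination: 1/Z_total = 1/R + 1/L + 1/C; Z_total = 0.2814 - j1.877 Ω = 1.898∠-81.5° Ω.

Z = 0.2814 - j1.877 Ω = 1.898∠-81.5° Ω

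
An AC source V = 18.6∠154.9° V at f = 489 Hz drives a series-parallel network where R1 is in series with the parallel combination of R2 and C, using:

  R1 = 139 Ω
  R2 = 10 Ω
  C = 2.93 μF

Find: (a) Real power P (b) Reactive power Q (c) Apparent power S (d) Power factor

Step 1 — Angular frequency: ω = 2π·f = 2π·489 = 3072 rad/s.
Step 2 — Component impedances:
  R1: Z = R = 139 Ω
  R2: Z = R = 10 Ω
  C: Z = 1/(jωC) = -j/(ω·C) = 0 - j111.1 Ω
Step 3 — Parallel branch: R2 || C = 1/(1/R2 + 1/C) = 9.92 - j0.893 Ω.
Step 4 — Series with R1: Z_total = R1 + (R2 || C) = 148.9 - j0.893 Ω = 148.9∠-0.3° Ω.
Step 5 — Source phasor: V = 18.6∠154.9° V = -16.84 + j7.89 V.
Step 6 — Current: I = V / Z = -0.1134 + j0.0523 A = 0.1249∠155.2° A.
Step 7 — Complex power: S = V·I* = 2.323 - j0.01393 VA.
Step 8 — Real power: P = Re(S) = 2.323 W.
Step 9 — Reactive power: Q = Im(S) = -0.01393 VAR.
Step 10 — Apparent power: |S| = 2.323 VA.
Step 11 — Power factor: PF = P/|S| = 1 (leading).

(a) P = 2.323 W  (b) Q = -0.01393 VAR  (c) S = 2.323 VA  (d) PF = 1 (leading)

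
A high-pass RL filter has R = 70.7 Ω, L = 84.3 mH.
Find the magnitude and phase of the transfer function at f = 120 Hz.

Step 1 — Angular frequency: ω = 2π·120 = 754 rad/s.
Step 2 — Transfer function: H(jω) = jωL/(R + jωL).
Step 3 — Numerator jωL = j·63.56; denominator R + jωL = 70.7 + j63.56.
Step 4 — H = 0.447 + j0.4972.
Step 5 — Magnitude: |H| = 0.6686 (-3.5 dB); phase: φ = 48.0°.

|H| = 0.6686 (-3.5 dB), φ = 48.0°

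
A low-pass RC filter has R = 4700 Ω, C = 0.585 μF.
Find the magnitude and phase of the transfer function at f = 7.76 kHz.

Step 1 — Angular frequency: ω = 2π·7760 = 4.876e+04 rad/s.
Step 2 — Transfer function: H(jω) = 1/(1 + jωRC).
Step 3 — Denominator: 1 + jωRC = 1 + j·4.876e+04·4700·5.85e-07 = 1 + j134.1.
Step 4 — H = 5.564e-05 - j0.007459.
Step 5 — Magnitude: |H| = 0.007459 (-42.5 dB); phase: φ = -89.6°.

|H| = 0.007459 (-42.5 dB), φ = -89.6°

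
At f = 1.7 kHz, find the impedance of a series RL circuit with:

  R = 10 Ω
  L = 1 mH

Step 1 — Angular frequency: ω = 2π·f = 2π·1700 = 1.068e+04 rad/s.
Step 2 — Component impedances:
  R: Z = R = 10 Ω
  L: Z = jωL = j·1.068e+04·0.001 = 0 + j10.68 Ω
Step 3 — Series combination: Z_total = R + L = 10 + j10.68 Ω = 14.63∠46.9° Ω.

Z = 10 + j10.68 Ω = 14.63∠46.9° Ω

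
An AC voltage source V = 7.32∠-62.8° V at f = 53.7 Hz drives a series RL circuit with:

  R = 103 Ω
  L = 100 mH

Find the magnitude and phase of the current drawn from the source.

Step 1 — Angular frequency: ω = 2π·f = 2π·53.7 = 337.4 rad/s.
Step 2 — Component impedances:
  R: Z = R = 103 Ω
  L: Z = jωL = j·337.4·0.1 = 0 + j33.74 Ω
Step 3 — Series combination: Z_total = R + L = 103 + j33.74 Ω = 108.4∠18.1° Ω.
Step 4 — Source phasor: V = 7.32∠-62.8° V = 3.346 - j6.511 V.
Step 5 — Ohm's law: I = V / Z_total = (3.346 - j6.511) / (103 + j33.74) = 0.01064 - j0.06669 A.
Step 6 — Convert to polar: |I| = 0.06754 A, ∠I = -80.9°.

I = 0.06754∠-80.9° A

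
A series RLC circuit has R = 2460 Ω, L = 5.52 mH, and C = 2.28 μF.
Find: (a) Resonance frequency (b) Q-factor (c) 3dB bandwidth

Step 1 — Resonance condition Im(Z)=0 gives ω₀ = 1/√(LC).
Step 2 — ω₀ = 1/√(0.00552·2.28e-06) = 8914 rad/s.
Step 3 — f₀ = ω₀/(2π) = 1419 Hz.
Step 4 — Series Q: Q = ω₀L/R = 8914·0.00552/2460 = 0.02.
Step 5 — 3dB bandwidth: Δω = ω₀/Q = 4.457e+05 rad/s; BW = Δω/(2π) = 7.093e+04 Hz.

(a) f₀ = 1419 Hz  (b) Q = 0.02  (c) BW = 7.093e+04 Hz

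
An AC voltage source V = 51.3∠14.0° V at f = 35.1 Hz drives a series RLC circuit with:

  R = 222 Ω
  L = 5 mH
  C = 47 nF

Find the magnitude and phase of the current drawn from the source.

Step 1 — Angular frequency: ω = 2π·f = 2π·35.1 = 220.5 rad/s.
Step 2 — Component impedances:
  R: Z = R = 222 Ω
  L: Z = jωL = j·220.5·0.005 = 0 + j1.103 Ω
  C: Z = 1/(jωC) = -j/(ω·C) = 0 - j9.648e+04 Ω
Step 3 — Series combination: Z_total = R + L + C = 222 - j9.647e+04 Ω = 9.647e+04∠-89.9° Ω.
Step 4 — Source phasor: V = 51.3∠14.0° V = 49.78 + j12.41 V.
Step 5 — Ohm's law: I = V / Z_total = (49.78 + j12.41) / (222 - j9.647e+04) = -0.0001275 + j0.0005162 A.
Step 6 — Convert to polar: |I| = 0.0005317 A, ∠I = 103.9°.

I = 0.0005317∠103.9° A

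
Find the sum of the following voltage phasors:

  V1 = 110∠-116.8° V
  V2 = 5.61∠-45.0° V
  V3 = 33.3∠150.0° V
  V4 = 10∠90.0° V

Step 1 — Convert each phasor to rectangular form:
  V1 = 110·(cos(-116.8°) + j·sin(-116.8°)) = -49.6 - j98.18 V
  V2 = 5.61·(cos(-45.0°) + j·sin(-45.0°)) = 3.967 - j3.967 V
  V3 = 33.3·(cos(150.0°) + j·sin(150.0°)) = -28.84 + j16.65 V
  V4 = 10·(cos(90.0°) + j·sin(90.0°)) = 0 + j10 V
Step 2 — Sum components: V_total = -74.47 - j75.5 V.
Step 3 — Convert to polar: |V_total| = 106 V, ∠V_total = -134.6°.

V_total = 106∠-134.6° V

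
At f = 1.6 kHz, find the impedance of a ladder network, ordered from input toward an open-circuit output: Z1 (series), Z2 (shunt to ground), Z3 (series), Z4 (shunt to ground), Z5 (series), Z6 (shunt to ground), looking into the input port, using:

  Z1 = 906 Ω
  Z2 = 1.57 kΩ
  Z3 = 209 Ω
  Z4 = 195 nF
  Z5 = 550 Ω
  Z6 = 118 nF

Step 1 — Angular frequency: ω = 2π·f = 2π·1600 = 1.005e+04 rad/s.
Step 2 — Component impedances:
  Z1: Z = R = 906 Ω
  Z2: Z = R = 1570 Ω
  Z3: Z = R = 209 Ω
  Z4: Z = 1/(jωC) = -j/(ω·C) = 0 - j510.1 Ω
  Z5: Z = R = 550 Ω
  Z6: Z = 1/(jωC) = -j/(ω·C) = 0 - j843 Ω
Step 3 — Ladder network (open output): work backward from the far end, alternating series and parallel combinations. Z_in = 1186 - j241.2 Ω = 1210∠-11.5° Ω.

Z = 1186 - j241.2 Ω = 1210∠-11.5° Ω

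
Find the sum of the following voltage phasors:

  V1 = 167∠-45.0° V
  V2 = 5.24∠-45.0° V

Step 1 — Convert each phasor to rectangular form:
  V1 = 167·(cos(-45.0°) + j·sin(-45.0°)) = 118.1 - j118.1 V
  V2 = 5.24·(cos(-45.0°) + j·sin(-45.0°)) = 3.705 - j3.705 V
Step 2 — Sum components: V_total = 121.8 - j121.8 V.
Step 3 — Convert to polar: |V_total| = 172.2 V, ∠V_total = -45.0°.

V_total = 172.2∠-45.0° V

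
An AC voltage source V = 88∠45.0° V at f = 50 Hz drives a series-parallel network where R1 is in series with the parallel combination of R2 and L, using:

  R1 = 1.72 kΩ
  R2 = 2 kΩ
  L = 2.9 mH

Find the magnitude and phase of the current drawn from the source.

Step 1 — Angular frequency: ω = 2π·f = 2π·50 = 314.2 rad/s.
Step 2 — Component impedances:
  R1: Z = R = 1720 Ω
  R2: Z = R = 2000 Ω
  L: Z = jωL = j·314.2·0.0029 = 0 + j0.9111 Ω
Step 3 — Parallel branch: R2 || L = 1/(1/R2 + 1/L) = 0.000415 + j0.9111 Ω.
Step 4 — Series with R1: Z_total = R1 + (R2 || L) = 1720 + j0.9111 Ω = 1720∠0.0° Ω.
Step 5 — Source phasor: V = 88∠45.0° V = 62.23 + j62.23 V.
Step 6 — Ohm's law: I = V / Z_total = (62.23 + j62.23) / (1720 + j0.9111) = 0.0362 + j0.03616 A.
Step 7 — Convert to polar: |I| = 0.05116 A, ∠I = 45.0°.

I = 0.05116∠45.0° A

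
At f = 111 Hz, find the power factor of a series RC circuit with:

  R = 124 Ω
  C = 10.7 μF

Step 1 — Angular frequency: ω = 2π·f = 2π·111 = 697.4 rad/s.
Step 2 — Component impedances:
  R: Z = R = 124 Ω
  C: Z = 1/(jωC) = -j/(ω·C) = 0 - j134 Ω
Step 3 — Series combination: Z_total = R + C = 124 - j134 Ω = 182.6∠-47.2° Ω.
Step 4 — Power factor: PF = cos(φ) = Re(Z)/|Z| = 124/182.57 = 0.6792.
Step 5 — Type: Im(Z) = -134 ⇒ leading (phase φ = -47.2°).

PF = 0.6792 (leading, φ = -47.2°)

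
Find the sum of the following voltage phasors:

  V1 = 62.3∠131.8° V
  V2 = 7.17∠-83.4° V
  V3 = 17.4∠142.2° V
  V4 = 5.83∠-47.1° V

Step 1 — Convert each phasor to rectangular form:
  V1 = 62.3·(cos(131.8°) + j·sin(131.8°)) = -41.52 + j46.44 V
  V2 = 7.17·(cos(-83.4°) + j·sin(-83.4°)) = 0.8241 - j7.122 V
  V3 = 17.4·(cos(142.2°) + j·sin(142.2°)) = -13.75 + j10.66 V
  V4 = 5.83·(cos(-47.1°) + j·sin(-47.1°)) = 3.969 - j4.271 V
Step 2 — Sum components: V_total = -50.48 + j45.71 V.
Step 3 — Convert to polar: |V_total| = 68.1 V, ∠V_total = 137.8°.

V_total = 68.1∠137.8° V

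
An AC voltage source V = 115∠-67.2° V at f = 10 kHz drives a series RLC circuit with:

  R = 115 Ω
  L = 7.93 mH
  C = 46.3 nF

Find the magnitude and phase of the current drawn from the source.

Step 1 — Angular frequency: ω = 2π·f = 2π·1e+04 = 6.283e+04 rad/s.
Step 2 — Component impedances:
  R: Z = R = 115 Ω
  L: Z = jωL = j·6.283e+04·0.00793 = 0 + j498.3 Ω
  C: Z = 1/(jωC) = -j/(ω·C) = 0 - j343.7 Ω
Step 3 — Series combination: Z_total = R + L + C = 115 + j154.5 Ω = 192.6∠53.3° Ω.
Step 4 — Source phasor: V = 115∠-67.2° V = 44.56 - j106 V.
Step 5 — Ohm's law: I = V / Z_total = (44.56 - j106) / (115 + j154.5) = -0.3034 - j0.5142 A.
Step 6 — Convert to polar: |I| = 0.5971 A, ∠I = -120.5°.

I = 0.5971∠-120.5° A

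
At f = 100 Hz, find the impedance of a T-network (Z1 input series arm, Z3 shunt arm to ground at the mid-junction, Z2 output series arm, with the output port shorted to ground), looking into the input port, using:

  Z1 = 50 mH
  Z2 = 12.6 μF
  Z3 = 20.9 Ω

Step 1 — Angular frequency: ω = 2π·f = 2π·100 = 628.3 rad/s.
Step 2 — Component impedances:
  Z1: Z = jωL = j·628.3·0.05 = 0 + j31.42 Ω
  Z2: Z = 1/(jωC) = -j/(ω·C) = 0 - j126.3 Ω
  Z3: Z = R = 20.9 Ω
Step 3 — With the output port shorted to ground, the output series arm Z2 runs from the junction to ground; the shunt arm Z3 also runs from the junction to ground. They appear in parallel: Z3 || Z2 = 20.34 - j3.366 Ω.
Step 4 — Series with input arm Z1: Z_in = Z1 + (Z3 || Z2) = 20.34 + j28.05 Ω = 34.65∠54.0° Ω.

Z = 20.34 + j28.05 Ω = 34.65∠54.0° Ω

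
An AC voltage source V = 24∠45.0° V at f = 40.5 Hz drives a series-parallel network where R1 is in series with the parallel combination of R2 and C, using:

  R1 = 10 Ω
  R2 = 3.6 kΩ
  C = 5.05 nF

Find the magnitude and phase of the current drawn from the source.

Step 1 — Angular frequency: ω = 2π·f = 2π·40.5 = 254.5 rad/s.
Step 2 — Component impedances:
  R1: Z = R = 10 Ω
  R2: Z = R = 3600 Ω
  C: Z = 1/(jωC) = -j/(ω·C) = 0 - j7.782e+05 Ω
Step 3 — Parallel branch: R2 || C = 1/(1/R2 + 1/C) = 3600 - j16.65 Ω.
Step 4 — Series with R1: Z_total = R1 + (R2 || C) = 3610 - j16.65 Ω = 3610∠-0.3° Ω.
Step 5 — Source phasor: V = 24∠45.0° V = 16.97 + j16.97 V.
Step 6 — Ohm's law: I = V / Z_total = (16.97 + j16.97) / (3610 - j16.65) = 0.004679 + j0.004723 A.
Step 7 — Convert to polar: |I| = 0.006648 A, ∠I = 45.3°.

I = 0.006648∠45.3° A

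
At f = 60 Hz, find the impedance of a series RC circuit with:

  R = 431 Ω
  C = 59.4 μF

Step 1 — Angular frequency: ω = 2π·f = 2π·60 = 377 rad/s.
Step 2 — Component impedances:
  R: Z = R = 431 Ω
  C: Z = 1/(jωC) = -j/(ω·C) = 0 - j44.66 Ω
Step 3 — Series combination: Z_total = R + C = 431 - j44.66 Ω = 433.3∠-5.9° Ω.

Z = 431 - j44.66 Ω = 433.3∠-5.9° Ω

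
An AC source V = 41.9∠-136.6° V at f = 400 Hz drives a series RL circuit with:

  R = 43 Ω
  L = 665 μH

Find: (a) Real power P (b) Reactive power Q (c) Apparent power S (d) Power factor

Step 1 — Angular frequency: ω = 2π·f = 2π·400 = 2513 rad/s.
Step 2 — Component impedances:
  R: Z = R = 43 Ω
  L: Z = jωL = j·2513·0.000665 = 0 + j1.671 Ω
Step 3 — Series combination: Z_total = R + L = 43 + j1.671 Ω = 43.03∠2.2° Ω.
Step 4 — Source phasor: V = 41.9∠-136.6° V = -30.44 - j28.79 V.
Step 5 — Current: I = V / Z = -0.7329 - j0.641 A = 0.9737∠-138.8° A.
Step 6 — Complex power: S = V·I* = 40.77 + j1.585 VA.
Step 7 — Real power: P = Re(S) = 40.77 W.
Step 8 — Reactive power: Q = Im(S) = 1.585 VAR.
Step 9 — Apparent power: |S| = 40.8 VA.
Step 10 — Power factor: PF = P/|S| = 0.9992 (lagging).

(a) P = 40.77 W  (b) Q = 1.585 VAR  (c) S = 40.8 VA  (d) PF = 0.9992 (lagging)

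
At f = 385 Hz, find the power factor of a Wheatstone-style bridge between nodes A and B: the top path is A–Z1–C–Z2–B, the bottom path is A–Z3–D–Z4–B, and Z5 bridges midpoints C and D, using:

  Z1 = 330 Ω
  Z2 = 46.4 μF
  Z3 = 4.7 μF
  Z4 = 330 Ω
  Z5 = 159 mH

Step 1 — Angular frequency: ω = 2π·f = 2π·385 = 2419 rad/s.
Step 2 — Component impedances:
  Z1: Z = R = 330 Ω
  Z2: Z = 1/(jωC) = -j/(ω·C) = 0 - j8.909 Ω
  Z3: Z = 1/(jωC) = -j/(ω·C) = 0 - j87.96 Ω
  Z4: Z = R = 330 Ω
  Z5: Z = jωL = j·2419·0.159 = 0 + j384.6 Ω
Step 3 — Bridge requires nodal analysis (the Z5 bridge couples midpoints C and D, so the two paths cannot be reduced to a simple series/parallel combination). Setting node B to ground and injecting 1 A at node A, the 3-node admittance system at A, C, D solves to V_A = Z_AB = 122.2 + j26.98 Ω = 125.1∠12.5° Ω.
Step 4 — Power factor: PF = cos(φ) = Re(Z)/|Z| = 122.2/125.14 = 0.9765.
Step 5 — Type: Im(Z) = 26.98 ⇒ lagging (phase φ = 12.5°).

PF = 0.9765 (lagging, φ = 12.5°)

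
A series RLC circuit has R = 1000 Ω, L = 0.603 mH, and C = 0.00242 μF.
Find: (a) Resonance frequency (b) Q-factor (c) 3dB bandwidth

Step 1 — Resonance condition Im(Z)=0 gives ω₀ = 1/√(LC).
Step 2 — ω₀ = 1/√(0.000603·2.42e-09) = 8.278e+05 rad/s.
Step 3 — f₀ = ω₀/(2π) = 1.318e+05 Hz.
Step 4 — Series Q: Q = ω₀L/R = 8.278e+05·0.000603/1000 = 0.4992.
Step 5 — 3dB bandwidth: Δω = ω₀/Q = 1.658e+06 rad/s; BW = Δω/(2π) = 2.639e+05 Hz.

(a) f₀ = 1.318e+05 Hz  (b) Q = 0.4992  (c) BW = 2.639e+05 Hz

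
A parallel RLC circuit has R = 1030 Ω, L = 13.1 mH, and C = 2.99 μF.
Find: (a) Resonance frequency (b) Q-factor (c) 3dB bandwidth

Step 1 — Resonance: ω₀ = 1/√(LC) = 1/√(0.0131·2.99e-06) = 5053 rad/s.
Step 2 — f₀ = ω₀/(2π) = 804.2 Hz.
Step 3 — Parallel Q: Q = R/(ω₀L) = 1030/(5053·0.0131) = 15.56.
Step 4 — Bandwidth: Δω = ω₀/Q = 324.7 rad/s; BW = Δω/(2π) = 51.68 Hz.

(a) f₀ = 804.2 Hz  (b) Q = 15.56  (c) BW = 51.68 Hz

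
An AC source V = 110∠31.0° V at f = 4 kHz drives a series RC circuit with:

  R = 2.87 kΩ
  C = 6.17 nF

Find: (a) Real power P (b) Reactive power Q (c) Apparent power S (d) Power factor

Step 1 — Angular frequency: ω = 2π·f = 2π·4000 = 2.513e+04 rad/s.
Step 2 — Component impedances:
  R: Z = R = 2870 Ω
  C: Z = 1/(jωC) = -j/(ω·C) = 0 - j6449 Ω
Step 3 — Series combination: Z_total = R + C = 2870 - j6449 Ω = 7059∠-66.0° Ω.
Step 4 — Source phasor: V = 110∠31.0° V = 94.29 + j56.65 V.
Step 5 — Current: I = V / Z = -0.001902 + j0.01547 A = 0.01558∠97.0° A.
Step 6 — Complex power: S = V·I* = 0.697 - j1.566 VA.
Step 7 — Real power: P = Re(S) = 0.697 W.
Step 8 — Reactive power: Q = Im(S) = -1.566 VAR.
Step 9 — Apparent power: |S| = 1.714 VA.
Step 10 — Power factor: PF = P/|S| = 0.4066 (leading).

(a) P = 0.697 W  (b) Q = -1.566 VAR  (c) S = 1.714 VA  (d) PF = 0.4066 (leading)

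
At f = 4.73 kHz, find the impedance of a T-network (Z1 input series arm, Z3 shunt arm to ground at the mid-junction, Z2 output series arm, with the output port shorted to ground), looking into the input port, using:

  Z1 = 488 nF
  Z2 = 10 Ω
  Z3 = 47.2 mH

Step 1 — Angular frequency: ω = 2π·f = 2π·4730 = 2.972e+04 rad/s.
Step 2 — Component impedances:
  Z1: Z = 1/(jωC) = -j/(ω·C) = 0 - j68.95 Ω
  Z2: Z = R = 10 Ω
  Z3: Z = jωL = j·2.972e+04·0.0472 = 0 + j1403 Ω
Step 3 — With the output port shorted to ground, the output series arm Z2 runs from the junction to ground; the shunt arm Z3 also runs from the junction to ground. They appear in parallel: Z3 || Z2 = 9.999 + j0.07128 Ω.
Step 4 — Series with input arm Z1: Z_in = Z1 + (Z3 || Z2) = 9.999 - j68.88 Ω = 69.6∠-81.7° Ω.

Z = 9.999 - j68.88 Ω = 69.6∠-81.7° Ω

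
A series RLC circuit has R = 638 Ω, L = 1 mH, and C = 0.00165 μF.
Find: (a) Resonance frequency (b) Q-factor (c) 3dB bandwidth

Step 1 — Resonance: ω₀ = 1/√(LC) = 1/√(0.001·1.65e-09) = 7.785e+05 rad/s.
Step 2 — f₀ = ω₀/(2π) = 1.239e+05 Hz.
Step 3 — Series Q: Q = ω₀L/R = 7.785e+05·0.001/638 = 1.22.
Step 4 — Bandwidth: Δω = ω₀/Q = 6.38e+05 rad/s; BW = Δω/(2π) = 1.015e+05 Hz.

(a) f₀ = 1.239e+05 Hz  (b) Q = 1.22  (c) BW = 1.015e+05 Hz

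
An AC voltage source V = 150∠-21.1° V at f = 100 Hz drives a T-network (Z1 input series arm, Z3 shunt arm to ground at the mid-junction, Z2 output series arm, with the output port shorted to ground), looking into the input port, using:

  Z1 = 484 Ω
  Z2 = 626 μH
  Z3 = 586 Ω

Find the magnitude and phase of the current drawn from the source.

Step 1 — Angular frequency: ω = 2π·f = 2π·100 = 628.3 rad/s.
Step 2 — Component impedances:
  Z1: Z = R = 484 Ω
  Z2: Z = jωL = j·628.3·0.000626 = 0 + j0.3933 Ω
  Z3: Z = R = 586 Ω
Step 3 — With the output port shorted to ground, the output series arm Z2 runs from the junction to ground; the shunt arm Z3 also runs from the junction to ground. They appear in parallel: Z3 || Z2 = 0.000264 + j0.3933 Ω.
Step 4 — Series with input arm Z1: Z_in = Z1 + (Z3 || Z2) = 484 + j0.3933 Ω = 484∠0.0° Ω.
Step 5 — Source phasor: V = 150∠-21.1° V = 139.9 - j54 V.
Step 6 — Ohm's law: I = V / Z_total = (139.9 - j54) / (484 + j0.3933) = 0.289 - j0.1118 A.
Step 7 — Convert to polar: |I| = 0.3099 A, ∠I = -21.1°.

I = 0.3099∠-21.1° A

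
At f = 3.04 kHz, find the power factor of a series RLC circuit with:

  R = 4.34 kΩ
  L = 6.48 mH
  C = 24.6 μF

Step 1 — Angular frequency: ω = 2π·f = 2π·3040 = 1.91e+04 rad/s.
Step 2 — Component impedances:
  R: Z = R = 4340 Ω
  L: Z = jωL = j·1.91e+04·0.00648 = 0 + j123.8 Ω
  C: Z = 1/(jωC) = -j/(ω·C) = 0 - j2.128 Ω
Step 3 — Series combination: Z_total = R + L + C = 4340 + j121.6 Ω = 4342∠1.6° Ω.
Step 4 — Power factor: PF = cos(φ) = Re(Z)/|Z| = 4340/4341.7 = 0.9996.
Step 5 — Type: Im(Z) = 121.6 ⇒ lagging (phase φ = 1.6°).

PF = 0.9996 (lagging, φ = 1.6°)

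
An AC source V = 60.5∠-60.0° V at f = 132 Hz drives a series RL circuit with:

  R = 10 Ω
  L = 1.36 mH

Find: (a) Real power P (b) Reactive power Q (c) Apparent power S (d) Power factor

Step 1 — Angular frequency: ω = 2π·f = 2π·132 = 829.4 rad/s.
Step 2 — Component impedances:
  R: Z = R = 10 Ω
  L: Z = jωL = j·829.4·0.00136 = 0 + j1.128 Ω
Step 3 — Series combination: Z_total = R + L = 10 + j1.128 Ω = 10.06∠6.4° Ω.
Step 4 — Source phasor: V = 60.5∠-60.0° V = 30.25 - j52.39 V.
Step 5 — Current: I = V / Z = 2.403 - j5.511 A = 6.012∠-66.4° A.
Step 6 — Complex power: S = V·I* = 361.4 + j40.77 VA.
Step 7 — Real power: P = Re(S) = 361.4 W.
Step 8 — Reactive power: Q = Im(S) = 40.77 VAR.
Step 9 — Apparent power: |S| = 363.7 VA.
Step 10 — Power factor: PF = P/|S| = 0.9937 (lagging).

(a) P = 361.4 W  (b) Q = 40.77 VAR  (c) S = 363.7 VA  (d) PF = 0.9937 (lagging)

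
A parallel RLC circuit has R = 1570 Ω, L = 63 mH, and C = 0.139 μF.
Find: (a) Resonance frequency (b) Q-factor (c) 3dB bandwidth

Step 1 — Resonance: ω₀ = 1/√(LC) = 1/√(0.063·1.39e-07) = 1.069e+04 rad/s.
Step 2 — f₀ = ω₀/(2π) = 1701 Hz.
Step 3 — Parallel Q: Q = R/(ω₀L) = 1570/(1.069e+04·0.063) = 2.332.
Step 4 — Bandwidth: Δω = ω₀/Q = 4582 rad/s; BW = Δω/(2π) = 729.3 Hz.

(a) f₀ = 1701 Hz  (b) Q = 2.332  (c) BW = 729.3 Hz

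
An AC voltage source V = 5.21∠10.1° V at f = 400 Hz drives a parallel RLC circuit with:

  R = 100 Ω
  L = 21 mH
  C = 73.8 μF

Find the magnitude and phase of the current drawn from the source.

Step 1 — Angular frequency: ω = 2π·f = 2π·400 = 2513 rad/s.
Step 2 — Component impedances:
  R: Z = R = 100 Ω
  L: Z = jωL = j·2513·0.021 = 0 + j52.78 Ω
  C: Z = 1/(jωC) = -j/(ω·C) = 0 - j5.391 Ω
Step 3 — Parallel combination: 1/Z_total = 1/R + 1/L + 1/C; Z_total = 0.3593 - j5.983 Ω = 5.994∠-86.6° Ω.
Step 4 — Source phasor: V = 5.21∠10.1° V = 5.129 + j0.9137 V.
Step 5 — Ohm's law: I = V / Z_total = (5.129 + j0.9137) / (0.3593 - j5.983) = -0.1009 + j0.8633 A.
Step 6 — Convert to polar: |I| = 0.8692 A, ∠I = 96.7°.

I = 0.8692∠96.7° A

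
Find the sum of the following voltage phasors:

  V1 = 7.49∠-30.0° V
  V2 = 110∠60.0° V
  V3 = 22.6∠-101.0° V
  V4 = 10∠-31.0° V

Step 1 — Convert each phasor to rectangular form:
  V1 = 7.49·(cos(-30.0°) + j·sin(-30.0°)) = 6.487 - j3.745 V
  V2 = 110·(cos(60.0°) + j·sin(60.0°)) = 55 + j95.26 V
  V3 = 22.6·(cos(-101.0°) + j·sin(-101.0°)) = -4.312 - j22.18 V
  V4 = 10·(cos(-31.0°) + j·sin(-31.0°)) = 8.572 - j5.15 V
Step 2 — Sum components: V_total = 65.75 + j64.18 V.
Step 3 — Convert to polar: |V_total| = 91.88 V, ∠V_total = 44.3°.

V_total = 91.88∠44.3° V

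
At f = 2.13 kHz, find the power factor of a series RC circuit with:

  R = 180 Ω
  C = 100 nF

Step 1 — Angular frequency: ω = 2π·f = 2π·2130 = 1.338e+04 rad/s.
Step 2 — Component impedances:
  R: Z = R = 180 Ω
  C: Z = 1/(jωC) = -j/(ω·C) = 0 - j747.2 Ω
Step 3 — Series combination: Z_total = R + C = 180 - j747.2 Ω = 768.6∠-76.5° Ω.
Step 4 — Power factor: PF = cos(φ) = Re(Z)/|Z| = 180/768.6 = 0.2342.
Step 5 — Type: Im(Z) = -747.2 ⇒ leading (phase φ = -76.5°).

PF = 0.2342 (leading, φ = -76.5°)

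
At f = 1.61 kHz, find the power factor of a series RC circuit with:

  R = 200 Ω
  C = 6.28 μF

Step 1 — Angular frequency: ω = 2π·f = 2π·1610 = 1.012e+04 rad/s.
Step 2 — Component impedances:
  R: Z = R = 200 Ω
  C: Z = 1/(jωC) = -j/(ω·C) = 0 - j15.74 Ω
Step 3 — Series combination: Z_total = R + C = 200 - j15.74 Ω = 200.6∠-4.5° Ω.
Step 4 — Power factor: PF = cos(φ) = Re(Z)/|Z| = 200/200.62 = 0.9969.
Step 5 — Type: Im(Z) = -15.74 ⇒ leading (phase φ = -4.5°).

PF = 0.9969 (leading, φ = -4.5°)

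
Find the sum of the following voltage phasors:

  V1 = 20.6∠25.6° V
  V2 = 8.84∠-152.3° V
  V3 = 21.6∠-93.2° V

Step 1 — Convert each phasor to rectangular form:
  V1 = 20.6·(cos(25.6°) + j·sin(25.6°)) = 18.58 + j8.901 V
  V2 = 8.84·(cos(-152.3°) + j·sin(-152.3°)) = -7.827 - j4.109 V
  V3 = 21.6·(cos(-93.2°) + j·sin(-93.2°)) = -1.206 - j21.57 V
Step 2 — Sum components: V_total = 9.545 - j16.77 V.
Step 3 — Convert to polar: |V_total| = 19.3 V, ∠V_total = -60.4°.

V_total = 19.3∠-60.4° V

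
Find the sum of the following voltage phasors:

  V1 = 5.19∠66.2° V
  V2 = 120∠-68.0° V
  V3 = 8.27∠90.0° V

Step 1 — Convert each phasor to rectangular form:
  V1 = 5.19·(cos(66.2°) + j·sin(66.2°)) = 2.094 + j4.749 V
  V2 = 120·(cos(-68.0°) + j·sin(-68.0°)) = 44.95 - j111.3 V
  V3 = 8.27·(cos(90.0°) + j·sin(90.0°)) = 0 + j8.27 V
Step 2 — Sum components: V_total = 47.05 - j98.24 V.
Step 3 — Convert to polar: |V_total| = 108.9 V, ∠V_total = -64.4°.

V_total = 108.9∠-64.4° V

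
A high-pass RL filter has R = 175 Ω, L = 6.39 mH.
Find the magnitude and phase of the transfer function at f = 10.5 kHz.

Step 1 — Angular frequency: ω = 2π·1.05e+04 = 6.597e+04 rad/s.
Step 2 — Transfer function: H(jω) = jωL/(R + jωL).
Step 3 — Numerator jωL = j·421.6; denominator R + jωL = 175 + j421.6.
Step 4 — H = 0.853 + j0.3541.
Step 5 — Magnitude: |H| = 0.9236 (-0.7 dB); phase: φ = 22.5°.

|H| = 0.9236 (-0.7 dB), φ = 22.5°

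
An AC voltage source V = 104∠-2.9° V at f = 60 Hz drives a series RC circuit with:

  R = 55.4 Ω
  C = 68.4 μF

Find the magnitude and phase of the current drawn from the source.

Step 1 — Angular frequency: ω = 2π·f = 2π·60 = 377 rad/s.
Step 2 — Component impedances:
  R: Z = R = 55.4 Ω
  C: Z = 1/(jωC) = -j/(ω·C) = 0 - j38.78 Ω
Step 3 — Series combination: Z_total = R + C = 55.4 - j38.78 Ω = 67.62∠-35.0° Ω.
Step 4 — Source phasor: V = 104∠-2.9° V = 103.9 - j5.262 V.
Step 5 — Ohm's law: I = V / Z_total = (103.9 - j5.262) / (55.4 - j38.78) = 1.303 + j0.8171 A.
Step 6 — Convert to polar: |I| = 1.538 A, ∠I = 32.1°.

I = 1.538∠32.1° A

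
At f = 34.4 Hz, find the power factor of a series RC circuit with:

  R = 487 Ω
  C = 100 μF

Step 1 — Angular frequency: ω = 2π·f = 2π·34.4 = 216.1 rad/s.
Step 2 — Component impedances:
  R: Z = R = 487 Ω
  C: Z = 1/(jωC) = -j/(ω·C) = 0 - j46.27 Ω
Step 3 — Series combination: Z_total = R + C = 487 - j46.27 Ω = 489.2∠-5.4° Ω.
Step 4 — Power factor: PF = cos(φ) = Re(Z)/|Z| = 487/489.2 = 0.9955.
Step 5 — Type: Im(Z) = -46.27 ⇒ leading (phase φ = -5.4°).

PF = 0.9955 (leading, φ = -5.4°)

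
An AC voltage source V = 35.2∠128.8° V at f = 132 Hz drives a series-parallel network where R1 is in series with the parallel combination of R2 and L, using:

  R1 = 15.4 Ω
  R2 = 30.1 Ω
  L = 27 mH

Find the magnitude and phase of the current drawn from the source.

Step 1 — Angular frequency: ω = 2π·f = 2π·132 = 829.4 rad/s.
Step 2 — Component impedances:
  R1: Z = R = 15.4 Ω
  R2: Z = R = 30.1 Ω
  L: Z = jωL = j·829.4·0.027 = 0 + j22.39 Ω
Step 3 — Parallel branch: R2 || L = 1/(1/R2 + 1/L) = 10.72 + j14.41 Ω.
Step 4 — Series with R1: Z_total = R1 + (R2 || L) = 26.12 + j14.41 Ω = 29.84∠28.9° Ω.
Step 5 — Source phasor: V = 35.2∠128.8° V = -22.06 + j27.43 V.
Step 6 — Ohm's law: I = V / Z_total = (-22.06 + j27.43) / (26.12 + j14.41) = -0.203 + j1.162 A.
Step 7 — Convert to polar: |I| = 1.18 A, ∠I = 99.9°.

I = 1.18∠99.9° A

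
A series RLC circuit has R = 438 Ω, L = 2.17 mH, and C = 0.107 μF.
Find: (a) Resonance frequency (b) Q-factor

Step 1 — Resonance condition Im(Z)=0 gives ω₀ = 1/√(LC).
Step 2 — ω₀ = 1/√(0.00217·1.07e-07) = 6.563e+04 rad/s.
Step 3 — f₀ = ω₀/(2π) = 1.044e+04 Hz.
Step 4 — Series Q: Q = ω₀L/R = 6.563e+04·0.00217/438 = 0.3251.

(a) f₀ = 1.044e+04 Hz  (b) Q = 0.3251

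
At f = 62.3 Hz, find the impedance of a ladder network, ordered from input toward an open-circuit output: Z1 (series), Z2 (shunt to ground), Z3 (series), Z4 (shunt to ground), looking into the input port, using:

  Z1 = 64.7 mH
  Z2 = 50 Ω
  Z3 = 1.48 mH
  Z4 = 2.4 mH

Step 1 — Angular frequency: ω = 2π·f = 2π·62.3 = 391.4 rad/s.
Step 2 — Component impedances:
  Z1: Z = jωL = j·391.4·0.0647 = 0 + j25.33 Ω
  Z2: Z = R = 50 Ω
  Z3: Z = jωL = j·391.4·0.00148 = 0 + j0.5793 Ω
  Z4: Z = jωL = j·391.4·0.0024 = 0 + j0.9395 Ω
Step 3 — Ladder network (open output): work backward from the far end, alternating series and parallel combinations. Z_in = 0.04609 + j26.84 Ω = 26.84∠89.9° Ω.

Z = 0.04609 + j26.84 Ω = 26.84∠89.9° Ω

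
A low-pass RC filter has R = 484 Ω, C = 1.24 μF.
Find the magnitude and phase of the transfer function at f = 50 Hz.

Step 1 — Angular frequency: ω = 2π·50 = 314.2 rad/s.
Step 2 — Transfer function: H(jω) = 1/(1 + jωRC).
Step 3 — Denominator: 1 + jωRC = 1 + j·314.2·484·1.24e-06 = 1 + j0.1885.
Step 4 — H = 0.9657 - j0.1821.
Step 5 — Magnitude: |H| = 0.9827 (-0.2 dB); phase: φ = -10.7°.

|H| = 0.9827 (-0.2 dB), φ = -10.7°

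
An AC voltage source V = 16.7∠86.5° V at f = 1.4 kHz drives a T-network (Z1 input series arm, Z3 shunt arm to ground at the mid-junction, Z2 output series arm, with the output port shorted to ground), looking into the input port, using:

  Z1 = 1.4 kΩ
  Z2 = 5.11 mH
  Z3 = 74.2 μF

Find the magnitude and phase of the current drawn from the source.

Step 1 — Angular frequency: ω = 2π·f = 2π·1400 = 8796 rad/s.
Step 2 — Component impedances:
  Z1: Z = R = 1400 Ω
  Z2: Z = jωL = j·8796·0.00511 = 0 + j44.95 Ω
  Z3: Z = 1/(jωC) = -j/(ω·C) = 0 - j1.532 Ω
Step 3 — With the output port shorted to ground, the output series arm Z2 runs from the junction to ground; the shunt arm Z3 also runs from the junction to ground. They appear in parallel: Z3 || Z2 = 0 - j1.586 Ω.
Step 4 — Series with input arm Z1: Z_in = Z1 + (Z3 || Z2) = 1400 - j1.586 Ω = 1400∠-0.1° Ω.
Step 5 — Source phasor: V = 16.7∠86.5° V = 1.02 + j16.67 V.
Step 6 — Ohm's law: I = V / Z_total = (1.02 + j16.67) / (1400 - j1.586) = 0.0007147 + j0.01191 A.
Step 7 — Convert to polar: |I| = 0.01193 A, ∠I = 86.6°.

I = 0.01193∠86.6° A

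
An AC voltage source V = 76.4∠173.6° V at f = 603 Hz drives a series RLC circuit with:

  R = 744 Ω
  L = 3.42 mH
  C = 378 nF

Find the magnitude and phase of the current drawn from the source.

Step 1 — Angular frequency: ω = 2π·f = 2π·603 = 3789 rad/s.
Step 2 — Component impedances:
  R: Z = R = 744 Ω
  L: Z = jωL = j·3789·0.00342 = 0 + j12.96 Ω
  C: Z = 1/(jωC) = -j/(ω·C) = 0 - j698.3 Ω
Step 3 — Series combination: Z_total = R + L + C = 744 - j685.3 Ω = 1012∠-42.6° Ω.
Step 4 — Source phasor: V = 76.4∠173.6° V = -75.92 + j8.516 V.
Step 5 — Ohm's law: I = V / Z_total = (-75.92 + j8.516) / (744 - j685.3) = -0.06091 - j0.04466 A.
Step 6 — Convert to polar: |I| = 0.07553 A, ∠I = -143.8°.

I = 0.07553∠-143.8° A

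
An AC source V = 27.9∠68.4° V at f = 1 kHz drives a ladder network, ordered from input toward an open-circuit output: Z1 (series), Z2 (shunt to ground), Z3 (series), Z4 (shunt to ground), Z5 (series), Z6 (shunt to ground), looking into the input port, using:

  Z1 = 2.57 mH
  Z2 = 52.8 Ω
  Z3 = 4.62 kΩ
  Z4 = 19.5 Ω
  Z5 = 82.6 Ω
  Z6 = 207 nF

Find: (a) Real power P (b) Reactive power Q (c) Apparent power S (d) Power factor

Step 1 — Angular frequency: ω = 2π·f = 2π·1000 = 6283 rad/s.
Step 2 — Component impedances:
  Z1: Z = jωL = j·6283·0.00257 = 0 + j16.15 Ω
  Z2: Z = R = 52.8 Ω
  Z3: Z = R = 4620 Ω
  Z4: Z = R = 19.5 Ω
  Z5: Z = R = 82.6 Ω
  Z6: Z = 1/(jωC) = -j/(ω·C) = 0 - j768.9 Ω
Step 3 — Ladder network (open output): work backward from the far end, alternating series and parallel combinations. Z_in = 52.21 + j16.15 Ω = 54.65∠17.2° Ω.
Step 4 — Source phasor: V = 27.9∠68.4° V = 10.27 + j25.94 V.
Step 5 — Current: I = V / Z = 0.3198 + j0.398 A = 0.5106∠51.2° A.
Step 6 — Complex power: S = V·I* = 13.61 + j4.209 VA.
Step 7 — Real power: P = Re(S) = 13.61 W.
Step 8 — Reactive power: Q = Im(S) = 4.209 VAR.
Step 9 — Apparent power: |S| = 14.24 VA.
Step 10 — Power factor: PF = P/|S| = 0.9553 (lagging).

(a) P = 13.61 W  (b) Q = 4.209 VAR  (c) S = 14.24 VA  (d) PF = 0.9553 (lagging)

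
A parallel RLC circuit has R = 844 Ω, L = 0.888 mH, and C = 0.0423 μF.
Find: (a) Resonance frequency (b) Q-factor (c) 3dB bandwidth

Step 1 — Resonance: ω₀ = 1/√(LC) = 1/√(0.000888·4.23e-08) = 1.632e+05 rad/s.
Step 2 — f₀ = ω₀/(2π) = 2.597e+04 Hz.
Step 3 — Parallel Q: Q = R/(ω₀L) = 844/(1.632e+05·0.000888) = 5.825.
Step 4 — Bandwidth: Δω = ω₀/Q = 2.801e+04 rad/s; BW = Δω/(2π) = 4458 Hz.

(a) f₀ = 2.597e+04 Hz  (b) Q = 5.825  (c) BW = 4458 Hz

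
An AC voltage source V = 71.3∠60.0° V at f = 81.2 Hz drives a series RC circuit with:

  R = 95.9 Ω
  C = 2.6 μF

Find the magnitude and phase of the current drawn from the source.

Step 1 — Angular frequency: ω = 2π·f = 2π·81.2 = 510.2 rad/s.
Step 2 — Component impedances:
  R: Z = R = 95.9 Ω
  C: Z = 1/(jωC) = -j/(ω·C) = 0 - j753.9 Ω
Step 3 — Series combination: Z_total = R + C = 95.9 - j753.9 Ω = 759.9∠-82.8° Ω.
Step 4 — Source phasor: V = 71.3∠60.0° V = 35.65 + j61.75 V.
Step 5 — Ohm's law: I = V / Z_total = (35.65 + j61.75) / (95.9 - j753.9) = -0.07468 + j0.05679 A.
Step 6 — Convert to polar: |I| = 0.09382 A, ∠I = 142.8°.

I = 0.09382∠142.8° A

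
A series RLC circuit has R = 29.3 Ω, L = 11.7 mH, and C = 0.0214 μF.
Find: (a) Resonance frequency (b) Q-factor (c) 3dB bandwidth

Step 1 — Resonance condition Im(Z)=0 gives ω₀ = 1/√(LC).
Step 2 — ω₀ = 1/√(0.0117·2.14e-08) = 6.32e+04 rad/s.
Step 3 — f₀ = ω₀/(2π) = 1.006e+04 Hz.
Step 4 — Series Q: Q = ω₀L/R = 6.32e+04·0.0117/29.3 = 25.24.
Step 5 — 3dB bandwidth: Δω = ω₀/Q = 2504 rad/s; BW = Δω/(2π) = 398.6 Hz.

(a) f₀ = 1.006e+04 Hz  (b) Q = 25.24  (c) BW = 398.6 Hz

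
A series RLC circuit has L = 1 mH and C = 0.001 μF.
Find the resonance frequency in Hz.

Step 1 — Resonance condition Im(Z)=0 gives ω₀ = 1/√(LC).
Step 2 — ω₀ = 1/√(0.001·1e-09) = 1e+06 rad/s.
Step 3 — f₀ = ω₀/(2π) = 1.592e+05 Hz.

f₀ = 1.592e+05 Hz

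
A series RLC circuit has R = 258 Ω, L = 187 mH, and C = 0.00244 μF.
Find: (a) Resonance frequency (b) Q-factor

Step 1 — Resonance condition Im(Z)=0 gives ω₀ = 1/√(LC).
Step 2 — ω₀ = 1/√(0.187·2.44e-09) = 4.681e+04 rad/s.
Step 3 — f₀ = ω₀/(2π) = 7451 Hz.
Step 4 — Series Q: Q = ω₀L/R = 4.681e+04·0.187/258 = 33.93.

(a) f₀ = 7451 Hz  (b) Q = 33.93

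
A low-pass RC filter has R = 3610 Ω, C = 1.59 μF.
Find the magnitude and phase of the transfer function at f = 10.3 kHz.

Step 1 — Angular frequency: ω = 2π·1.03e+04 = 6.472e+04 rad/s.
Step 2 — Transfer function: H(jω) = 1/(1 + jωRC).
Step 3 — Denominator: 1 + jωRC = 1 + j·6.472e+04·3610·1.59e-06 = 1 + j371.5.
Step 4 — H = 7.247e-06 - j0.002692.
Step 5 — Magnitude: |H| = 0.002692 (-51.4 dB); phase: φ = -89.8°.

|H| = 0.002692 (-51.4 dB), φ = -89.8°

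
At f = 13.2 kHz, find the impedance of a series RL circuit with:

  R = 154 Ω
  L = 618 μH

Step 1 — Angular frequency: ω = 2π·f = 2π·1.32e+04 = 8.294e+04 rad/s.
Step 2 — Component impedances:
  R: Z = R = 154 Ω
  L: Z = jωL = j·8.294e+04·0.000618 = 0 + j51.26 Ω
Step 3 — Series combination: Z_total = R + L = 154 + j51.26 Ω = 162.3∠18.4° Ω.

Z = 154 + j51.26 Ω = 162.3∠18.4° Ω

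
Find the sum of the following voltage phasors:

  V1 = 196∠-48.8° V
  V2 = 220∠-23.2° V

Step 1 — Convert each phasor to rectangular form:
  V1 = 196·(cos(-48.8°) + j·sin(-48.8°)) = 129.1 - j147.5 V
  V2 = 220·(cos(-23.2°) + j·sin(-23.2°)) = 202.2 - j86.67 V
Step 2 — Sum components: V_total = 331.3 - j234.1 V.
Step 3 — Convert to polar: |V_total| = 405.7 V, ∠V_total = -35.2°.

V_total = 405.7∠-35.2° V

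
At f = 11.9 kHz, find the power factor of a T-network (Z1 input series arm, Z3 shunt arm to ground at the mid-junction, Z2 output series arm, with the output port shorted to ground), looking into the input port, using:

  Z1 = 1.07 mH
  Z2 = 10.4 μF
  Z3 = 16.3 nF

Step 1 — Angular frequency: ω = 2π·f = 2π·1.19e+04 = 7.477e+04 rad/s.
Step 2 — Component impedances:
  Z1: Z = jωL = j·7.477e+04·0.00107 = 0 + j80 Ω
  Z2: Z = 1/(jωC) = -j/(ω·C) = 0 - j1.286 Ω
  Z3: Z = 1/(jωC) = -j/(ω·C) = 0 - j820.5 Ω
Step 3 — With the output port shorted to ground, the output series arm Z2 runs from the junction to ground; the shunt arm Z3 also runs from the junction to ground. They appear in parallel: Z3 || Z2 = 0 - j1.284 Ω.
Step 4 — Series with input arm Z1: Z_in = Z1 + (Z3 || Z2) = 0 + j78.72 Ω = 78.72∠90.0° Ω.
Step 5 — Power factor: PF = cos(φ) = Re(Z)/|Z| = 0/78.72 = 0.
Step 6 — Type: Im(Z) = 78.72 ⇒ lagging (phase φ = 90.0°).

PF = 0 (lagging, φ = 90.0°)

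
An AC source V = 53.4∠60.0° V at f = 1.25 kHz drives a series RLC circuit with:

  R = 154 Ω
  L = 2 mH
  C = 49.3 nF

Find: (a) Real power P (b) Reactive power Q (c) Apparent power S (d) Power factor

Step 1 — Angular frequency: ω = 2π·f = 2π·1250 = 7854 rad/s.
Step 2 — Component impedances:
  R: Z = R = 154 Ω
  L: Z = jωL = j·7854·0.002 = 0 + j15.71 Ω
  C: Z = 1/(jωC) = -j/(ω·C) = 0 - j2583 Ω
Step 3 — Series combination: Z_total = R + L + C = 154 - j2567 Ω = 2572∠-86.6° Ω.
Step 4 — Source phasor: V = 53.4∠60.0° V = 26.7 + j46.25 V.
Step 5 — Current: I = V / Z = -0.01733 + j0.01144 A = 0.02077∠146.6° A.
Step 6 — Complex power: S = V·I* = 0.06641 - j1.107 VA.
Step 7 — Real power: P = Re(S) = 0.06641 W.
Step 8 — Reactive power: Q = Im(S) = -1.107 VAR.
Step 9 — Apparent power: |S| = 1.109 VA.
Step 10 — Power factor: PF = P/|S| = 0.05989 (leading).

(a) P = 0.06641 W  (b) Q = -1.107 VAR  (c) S = 1.109 VA  (d) PF = 0.05989 (leading)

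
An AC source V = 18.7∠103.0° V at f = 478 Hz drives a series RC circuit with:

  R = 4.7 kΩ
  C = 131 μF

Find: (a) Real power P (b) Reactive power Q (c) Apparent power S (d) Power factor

Step 1 — Angular frequency: ω = 2π·f = 2π·478 = 3003 rad/s.
Step 2 — Component impedances:
  R: Z = R = 4700 Ω
  C: Z = 1/(jωC) = -j/(ω·C) = 0 - j2.542 Ω
Step 3 — Series combination: Z_total = R + C = 4700 - j2.542 Ω = 4700∠-0.0° Ω.
Step 4 — Source phasor: V = 18.7∠103.0° V = -4.207 + j18.22 V.
Step 5 — Current: I = V / Z = -0.0008971 + j0.003876 A = 0.003979∠103.0° A.
Step 6 — Complex power: S = V·I* = 0.0744 - j4.024e-05 VA.
Step 7 — Real power: P = Re(S) = 0.0744 W.
Step 8 — Reactive power: Q = Im(S) = -4.024e-05 VAR.
Step 9 — Apparent power: |S| = 0.0744 VA.
Step 10 — Power factor: PF = P/|S| = 1 (leading).

(a) P = 0.0744 W  (b) Q = -4.024e-05 VAR  (c) S = 0.0744 VA  (d) PF = 1 (leading)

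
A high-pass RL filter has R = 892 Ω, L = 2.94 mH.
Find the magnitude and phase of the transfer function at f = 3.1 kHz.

Step 1 — Angular frequency: ω = 2π·3100 = 1.948e+04 rad/s.
Step 2 — Transfer function: H(jω) = jωL/(R + jωL).
Step 3 — Numerator jωL = j·57.26; denominator R + jωL = 892 + j57.26.
Step 4 — H = 0.004105 + j0.06393.
Step 5 — Magnitude: |H| = 0.06407 (-23.9 dB); phase: φ = 86.3°.

|H| = 0.06407 (-23.9 dB), φ = 86.3°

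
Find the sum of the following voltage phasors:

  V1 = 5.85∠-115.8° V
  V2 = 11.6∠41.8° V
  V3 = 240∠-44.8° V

Step 1 — Convert each phasor to rectangular form:
  V1 = 5.85·(cos(-115.8°) + j·sin(-115.8°)) = -2.546 - j5.267 V
  V2 = 11.6·(cos(41.8°) + j·sin(41.8°)) = 8.648 + j7.732 V
  V3 = 240·(cos(-44.8°) + j·sin(-44.8°)) = 170.3 - j169.1 V
Step 2 — Sum components: V_total = 176.4 - j166.6 V.
Step 3 — Convert to polar: |V_total| = 242.7 V, ∠V_total = -43.4°.

V_total = 242.7∠-43.4° V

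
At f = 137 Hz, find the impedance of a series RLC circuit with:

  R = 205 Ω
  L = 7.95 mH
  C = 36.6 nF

Step 1 — Angular frequency: ω = 2π·f = 2π·137 = 860.8 rad/s.
Step 2 — Component impedances:
  R: Z = R = 205 Ω
  L: Z = jωL = j·860.8·0.00795 = 0 + j6.843 Ω
  C: Z = 1/(jωC) = -j/(ω·C) = 0 - j3.174e+04 Ω
Step 3 — Series combination: Z_total = R + L + C = 205 - j3.173e+04 Ω = 3.173e+04∠-89.6° Ω.

Z = 205 - j3.173e+04 Ω = 3.173e+04∠-89.6° Ω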